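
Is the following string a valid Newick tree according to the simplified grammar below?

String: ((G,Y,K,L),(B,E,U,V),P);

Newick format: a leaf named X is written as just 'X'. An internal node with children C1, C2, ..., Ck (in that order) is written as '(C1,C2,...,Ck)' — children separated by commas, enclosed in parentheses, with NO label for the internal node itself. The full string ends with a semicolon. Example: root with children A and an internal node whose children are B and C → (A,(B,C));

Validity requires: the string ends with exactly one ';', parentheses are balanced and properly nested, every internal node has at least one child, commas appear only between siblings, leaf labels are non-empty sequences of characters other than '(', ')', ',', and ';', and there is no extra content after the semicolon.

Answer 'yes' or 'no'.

Input: ((G,Y,K,L),(B,E,U,V),P);
Paren balance: 3 '(' vs 3 ')' OK
Ends with single ';': True
Full parse: OK
Valid: True

Answer: yes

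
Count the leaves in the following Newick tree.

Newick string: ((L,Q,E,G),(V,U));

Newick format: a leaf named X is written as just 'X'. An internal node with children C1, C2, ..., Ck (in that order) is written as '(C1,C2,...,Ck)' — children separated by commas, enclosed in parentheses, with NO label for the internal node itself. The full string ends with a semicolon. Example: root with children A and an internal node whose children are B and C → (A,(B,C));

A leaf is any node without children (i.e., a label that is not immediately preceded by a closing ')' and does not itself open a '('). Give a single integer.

Newick: ((L,Q,E,G),(V,U));
Scan left-to-right; a leaf is any maximal label run not followed by '(':
  pos 2: leaf 'L' → count = 1
  pos 4: leaf 'Q' → count = 2
  pos 6: leaf 'E' → count = 3
  pos 8: leaf 'G' → count = 4
  pos 12: leaf 'V' → count = 5
  pos 14: leaf 'U' → count = 6
Total leaves: 6

Answer: 6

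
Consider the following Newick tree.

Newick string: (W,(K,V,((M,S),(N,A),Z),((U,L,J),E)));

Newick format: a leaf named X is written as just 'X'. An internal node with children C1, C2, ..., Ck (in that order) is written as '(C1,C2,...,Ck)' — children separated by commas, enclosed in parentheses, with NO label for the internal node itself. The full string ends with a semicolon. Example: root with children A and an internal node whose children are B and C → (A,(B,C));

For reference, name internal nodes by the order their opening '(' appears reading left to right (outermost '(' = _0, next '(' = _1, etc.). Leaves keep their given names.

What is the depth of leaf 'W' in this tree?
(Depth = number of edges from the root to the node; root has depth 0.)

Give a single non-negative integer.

Answer: 1

Derivation:
Newick: (W,(K,V,((M,S),(N,A),Z),((U,L,J),E)));
Naming internals by '(' encounter order: outermost '(' = _0, next = _1, ...
Query node: W
Path from root: _0 -> W
Depth of W: 1 (number of edges from root)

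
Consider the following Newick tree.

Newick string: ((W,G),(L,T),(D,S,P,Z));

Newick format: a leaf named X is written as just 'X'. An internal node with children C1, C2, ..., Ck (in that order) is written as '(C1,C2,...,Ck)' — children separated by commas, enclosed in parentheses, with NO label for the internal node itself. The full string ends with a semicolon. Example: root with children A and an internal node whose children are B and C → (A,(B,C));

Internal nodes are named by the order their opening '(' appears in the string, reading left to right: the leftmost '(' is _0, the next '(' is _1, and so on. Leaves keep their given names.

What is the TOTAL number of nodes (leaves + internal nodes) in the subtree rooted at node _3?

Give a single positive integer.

Answer: 5

Derivation:
Newick: ((W,G),(L,T),(D,S,P,Z));
Locate _3: it is the '(' at position 13 (the 4th '(' reading left to right).
Query: subtree rooted at _3
_3: subtree_size = 1 + 4
  D: subtree_size = 1 + 0
  S: subtree_size = 1 + 0
  P: subtree_size = 1 + 0
  Z: subtree_size = 1 + 0
Total subtree size of _3: 5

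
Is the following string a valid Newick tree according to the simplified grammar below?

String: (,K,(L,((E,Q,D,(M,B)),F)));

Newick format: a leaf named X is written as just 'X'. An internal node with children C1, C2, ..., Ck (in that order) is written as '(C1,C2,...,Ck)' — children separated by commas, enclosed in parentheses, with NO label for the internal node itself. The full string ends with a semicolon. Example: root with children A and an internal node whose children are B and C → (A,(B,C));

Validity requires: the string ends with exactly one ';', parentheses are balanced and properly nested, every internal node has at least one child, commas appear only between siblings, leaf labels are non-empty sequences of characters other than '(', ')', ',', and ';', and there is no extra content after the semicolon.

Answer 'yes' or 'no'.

Input: (,K,(L,((E,Q,D,(M,B)),F)));
Paren balance: 5 '(' vs 5 ')' OK
Ends with single ';': True
Full parse: FAILS (empty leaf label at pos 1)
Valid: False

Answer: no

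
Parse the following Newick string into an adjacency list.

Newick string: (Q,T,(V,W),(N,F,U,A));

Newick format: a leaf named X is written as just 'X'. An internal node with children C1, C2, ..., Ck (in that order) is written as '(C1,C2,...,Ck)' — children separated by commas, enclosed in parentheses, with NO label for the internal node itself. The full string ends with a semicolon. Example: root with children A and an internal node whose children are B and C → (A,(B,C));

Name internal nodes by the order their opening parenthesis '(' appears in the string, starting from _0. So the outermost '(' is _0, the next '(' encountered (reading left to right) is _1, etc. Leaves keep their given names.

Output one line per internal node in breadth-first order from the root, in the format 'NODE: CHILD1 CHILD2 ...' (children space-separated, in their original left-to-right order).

Answer: _0: Q T _1 _2
_1: V W
_2: N F U A

Derivation:
Input: (Q,T,(V,W),(N,F,U,A));
Scanning left-to-right, naming '(' by encounter order:
  pos 0: '(' -> open internal node _0 (depth 1)
  pos 5: '(' -> open internal node _1 (depth 2)
  pos 9: ')' -> close internal node _1 (now at depth 1)
  pos 11: '(' -> open internal node _2 (depth 2)
  pos 19: ')' -> close internal node _2 (now at depth 1)
  pos 20: ')' -> close internal node _0 (now at depth 0)
Total internal nodes: 3
BFS adjacency from root:
  _0: Q T _1 _2
  _1: V W
  _2: N F U A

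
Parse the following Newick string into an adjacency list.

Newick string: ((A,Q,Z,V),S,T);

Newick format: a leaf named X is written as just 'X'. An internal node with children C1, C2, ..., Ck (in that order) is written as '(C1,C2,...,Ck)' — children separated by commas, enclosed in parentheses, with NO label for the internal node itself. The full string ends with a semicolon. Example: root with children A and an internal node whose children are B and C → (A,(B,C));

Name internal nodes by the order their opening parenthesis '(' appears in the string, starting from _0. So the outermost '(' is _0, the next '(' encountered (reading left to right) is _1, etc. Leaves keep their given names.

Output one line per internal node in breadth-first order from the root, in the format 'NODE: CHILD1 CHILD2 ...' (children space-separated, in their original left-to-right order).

Answer: _0: _1 S T
_1: A Q Z V

Derivation:
Input: ((A,Q,Z,V),S,T);
Scanning left-to-right, naming '(' by encounter order:
  pos 0: '(' -> open internal node _0 (depth 1)
  pos 1: '(' -> open internal node _1 (depth 2)
  pos 9: ')' -> close internal node _1 (now at depth 1)
  pos 14: ')' -> close internal node _0 (now at depth 0)
Total internal nodes: 2
BFS adjacency from root:
  _0: _1 S T
  _1: A Q Z V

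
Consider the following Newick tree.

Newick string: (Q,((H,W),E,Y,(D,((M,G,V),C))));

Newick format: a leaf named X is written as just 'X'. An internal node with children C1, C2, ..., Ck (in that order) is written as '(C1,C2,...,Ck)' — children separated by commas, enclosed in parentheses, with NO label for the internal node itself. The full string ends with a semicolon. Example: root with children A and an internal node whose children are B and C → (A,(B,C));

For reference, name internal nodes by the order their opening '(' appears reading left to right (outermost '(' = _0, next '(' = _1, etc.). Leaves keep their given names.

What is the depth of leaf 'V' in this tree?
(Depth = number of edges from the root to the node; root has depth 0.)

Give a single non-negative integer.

Answer: 5

Derivation:
Newick: (Q,((H,W),E,Y,(D,((M,G,V),C))));
Naming internals by '(' encounter order: outermost '(' = _0, next = _1, ...
Query node: V
Path from root: _0 -> _1 -> _3 -> _4 -> _5 -> V
Depth of V: 5 (number of edges from root)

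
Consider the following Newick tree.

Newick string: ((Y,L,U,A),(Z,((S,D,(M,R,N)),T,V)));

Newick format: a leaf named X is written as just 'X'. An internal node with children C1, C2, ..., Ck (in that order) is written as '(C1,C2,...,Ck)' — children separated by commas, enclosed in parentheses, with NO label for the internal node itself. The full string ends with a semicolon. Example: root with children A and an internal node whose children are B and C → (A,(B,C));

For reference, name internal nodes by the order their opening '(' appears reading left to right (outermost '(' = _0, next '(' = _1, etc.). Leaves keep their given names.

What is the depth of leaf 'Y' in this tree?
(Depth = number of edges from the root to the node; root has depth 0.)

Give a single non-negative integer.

Newick: ((Y,L,U,A),(Z,((S,D,(M,R,N)),T,V)));
Naming internals by '(' encounter order: outermost '(' = _0, next = _1, ...
Query node: Y
Path from root: _0 -> _1 -> Y
Depth of Y: 2 (number of edges from root)

Answer: 2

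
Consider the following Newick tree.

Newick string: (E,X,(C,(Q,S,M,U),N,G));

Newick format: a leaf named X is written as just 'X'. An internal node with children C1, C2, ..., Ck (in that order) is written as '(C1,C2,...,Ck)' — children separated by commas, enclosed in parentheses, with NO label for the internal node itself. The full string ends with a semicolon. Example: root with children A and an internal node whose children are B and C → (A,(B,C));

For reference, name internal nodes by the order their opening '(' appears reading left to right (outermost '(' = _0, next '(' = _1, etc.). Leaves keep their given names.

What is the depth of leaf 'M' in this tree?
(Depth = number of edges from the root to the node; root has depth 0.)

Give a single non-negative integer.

Newick: (E,X,(C,(Q,S,M,U),N,G));
Naming internals by '(' encounter order: outermost '(' = _0, next = _1, ...
Query node: M
Path from root: _0 -> _1 -> _2 -> M
Depth of M: 3 (number of edges from root)

Answer: 3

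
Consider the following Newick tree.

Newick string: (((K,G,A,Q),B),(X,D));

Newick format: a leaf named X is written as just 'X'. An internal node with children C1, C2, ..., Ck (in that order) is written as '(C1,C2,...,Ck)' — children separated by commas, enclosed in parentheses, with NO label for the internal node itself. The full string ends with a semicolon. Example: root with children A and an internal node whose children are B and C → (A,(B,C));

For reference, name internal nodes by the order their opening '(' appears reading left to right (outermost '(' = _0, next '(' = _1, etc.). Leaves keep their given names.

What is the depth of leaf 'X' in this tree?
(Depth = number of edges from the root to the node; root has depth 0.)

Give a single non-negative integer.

Answer: 2

Derivation:
Newick: (((K,G,A,Q),B),(X,D));
Naming internals by '(' encounter order: outermost '(' = _0, next = _1, ...
Query node: X
Path from root: _0 -> _3 -> X
Depth of X: 2 (number of edges from root)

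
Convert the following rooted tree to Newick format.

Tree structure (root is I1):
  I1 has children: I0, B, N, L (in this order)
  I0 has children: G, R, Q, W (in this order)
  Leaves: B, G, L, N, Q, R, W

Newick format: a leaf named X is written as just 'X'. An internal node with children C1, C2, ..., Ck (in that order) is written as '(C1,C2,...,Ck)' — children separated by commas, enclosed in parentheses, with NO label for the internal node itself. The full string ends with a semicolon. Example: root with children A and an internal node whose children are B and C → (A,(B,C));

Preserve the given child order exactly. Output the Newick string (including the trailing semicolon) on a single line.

Answer: ((G,R,Q,W),B,N,L);

Derivation:
internal I1 with children ['I0', 'B', 'N', 'L']
  internal I0 with children ['G', 'R', 'Q', 'W']
    leaf 'G' → 'G'
    leaf 'R' → 'R'
    leaf 'Q' → 'Q'
    leaf 'W' → 'W'
  → '(G,R,Q,W)'
  leaf 'B' → 'B'
  leaf 'N' → 'N'
  leaf 'L' → 'L'
→ '((G,R,Q,W),B,N,L)'
Final: ((G,R,Q,W),B,N,L);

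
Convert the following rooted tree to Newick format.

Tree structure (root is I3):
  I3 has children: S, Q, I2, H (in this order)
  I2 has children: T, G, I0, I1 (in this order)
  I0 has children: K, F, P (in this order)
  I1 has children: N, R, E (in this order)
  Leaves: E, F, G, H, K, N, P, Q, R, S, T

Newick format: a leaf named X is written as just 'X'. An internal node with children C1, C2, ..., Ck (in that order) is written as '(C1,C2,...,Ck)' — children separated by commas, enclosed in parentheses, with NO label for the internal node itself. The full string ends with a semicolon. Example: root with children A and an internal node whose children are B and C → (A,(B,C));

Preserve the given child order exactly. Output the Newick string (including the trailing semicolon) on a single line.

internal I3 with children ['S', 'Q', 'I2', 'H']
  leaf 'S' → 'S'
  leaf 'Q' → 'Q'
  internal I2 with children ['T', 'G', 'I0', 'I1']
    leaf 'T' → 'T'
    leaf 'G' → 'G'
    internal I0 with children ['K', 'F', 'P']
      leaf 'K' → 'K'
      leaf 'F' → 'F'
      leaf 'P' → 'P'
    → '(K,F,P)'
    internal I1 with children ['N', 'R', 'E']
      leaf 'N' → 'N'
      leaf 'R' → 'R'
      leaf 'E' → 'E'
    → '(N,R,E)'
  → '(T,G,(K,F,P),(N,R,E))'
  leaf 'H' → 'H'
→ '(S,Q,(T,G,(K,F,P),(N,R,E)),H)'
Final: (S,Q,(T,G,(K,F,P),(N,R,E)),H);

Answer: (S,Q,(T,G,(K,F,P),(N,R,E)),H);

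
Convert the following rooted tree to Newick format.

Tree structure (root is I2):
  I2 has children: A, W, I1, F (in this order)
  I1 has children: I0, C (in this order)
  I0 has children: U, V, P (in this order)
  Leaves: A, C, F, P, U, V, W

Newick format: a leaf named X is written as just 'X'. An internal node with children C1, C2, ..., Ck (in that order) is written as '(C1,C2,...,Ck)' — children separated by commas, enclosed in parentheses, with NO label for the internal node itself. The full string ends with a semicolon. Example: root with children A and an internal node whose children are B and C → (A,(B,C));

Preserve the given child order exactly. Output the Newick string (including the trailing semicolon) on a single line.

Answer: (A,W,((U,V,P),C),F);

Derivation:
internal I2 with children ['A', 'W', 'I1', 'F']
  leaf 'A' → 'A'
  leaf 'W' → 'W'
  internal I1 with children ['I0', 'C']
    internal I0 with children ['U', 'V', 'P']
      leaf 'U' → 'U'
      leaf 'V' → 'V'
      leaf 'P' → 'P'
    → '(U,V,P)'
    leaf 'C' → 'C'
  → '((U,V,P),C)'
  leaf 'F' → 'F'
→ '(A,W,((U,V,P),C),F)'
Final: (A,W,((U,V,P),C),F);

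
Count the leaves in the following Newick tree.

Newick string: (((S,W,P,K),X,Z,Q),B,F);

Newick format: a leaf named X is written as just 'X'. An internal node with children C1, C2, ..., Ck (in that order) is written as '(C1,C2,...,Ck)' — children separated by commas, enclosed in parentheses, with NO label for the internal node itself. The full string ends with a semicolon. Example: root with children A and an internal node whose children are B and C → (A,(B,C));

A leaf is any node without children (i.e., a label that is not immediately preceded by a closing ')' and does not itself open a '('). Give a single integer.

Answer: 9

Derivation:
Newick: (((S,W,P,K),X,Z,Q),B,F);
Scan left-to-right; a leaf is any maximal label run not followed by '(':
  pos 3: leaf 'S' → count = 1
  pos 5: leaf 'W' → count = 2
  pos 7: leaf 'P' → count = 3
  pos 9: leaf 'K' → count = 4
  pos 12: leaf 'X' → count = 5
  pos 14: leaf 'Z' → count = 6
  pos 16: leaf 'Q' → count = 7
  pos 19: leaf 'B' → count = 8
  pos 21: leaf 'F' → count = 9
Total leaves: 9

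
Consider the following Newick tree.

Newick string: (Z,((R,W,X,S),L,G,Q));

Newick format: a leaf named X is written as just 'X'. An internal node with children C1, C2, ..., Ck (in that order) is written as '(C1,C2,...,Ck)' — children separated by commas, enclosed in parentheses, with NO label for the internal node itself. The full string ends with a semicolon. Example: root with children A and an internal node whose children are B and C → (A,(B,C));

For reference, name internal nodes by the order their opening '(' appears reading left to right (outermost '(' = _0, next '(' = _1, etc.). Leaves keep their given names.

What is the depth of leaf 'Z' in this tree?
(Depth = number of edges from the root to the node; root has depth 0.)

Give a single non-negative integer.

Newick: (Z,((R,W,X,S),L,G,Q));
Naming internals by '(' encounter order: outermost '(' = _0, next = _1, ...
Query node: Z
Path from root: _0 -> Z
Depth of Z: 1 (number of edges from root)

Answer: 1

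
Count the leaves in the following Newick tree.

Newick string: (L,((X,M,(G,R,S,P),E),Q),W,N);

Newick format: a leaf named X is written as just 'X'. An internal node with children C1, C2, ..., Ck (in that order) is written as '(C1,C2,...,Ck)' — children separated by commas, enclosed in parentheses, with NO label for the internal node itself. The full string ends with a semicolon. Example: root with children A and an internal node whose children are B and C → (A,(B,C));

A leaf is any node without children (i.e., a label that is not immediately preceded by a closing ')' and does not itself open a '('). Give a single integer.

Newick: (L,((X,M,(G,R,S,P),E),Q),W,N);
Scan left-to-right; a leaf is any maximal label run not followed by '(':
  pos 1: leaf 'L' → count = 1
  pos 5: leaf 'X' → count = 2
  pos 7: leaf 'M' → count = 3
  pos 10: leaf 'G' → count = 4
  pos 12: leaf 'R' → count = 5
  pos 14: leaf 'S' → count = 6
  pos 16: leaf 'P' → count = 7
  pos 19: leaf 'E' → count = 8
  pos 22: leaf 'Q' → count = 9
  pos 25: leaf 'W' → count = 10
  pos 27: leaf 'N' → count = 11
Total leaves: 11

Answer: 11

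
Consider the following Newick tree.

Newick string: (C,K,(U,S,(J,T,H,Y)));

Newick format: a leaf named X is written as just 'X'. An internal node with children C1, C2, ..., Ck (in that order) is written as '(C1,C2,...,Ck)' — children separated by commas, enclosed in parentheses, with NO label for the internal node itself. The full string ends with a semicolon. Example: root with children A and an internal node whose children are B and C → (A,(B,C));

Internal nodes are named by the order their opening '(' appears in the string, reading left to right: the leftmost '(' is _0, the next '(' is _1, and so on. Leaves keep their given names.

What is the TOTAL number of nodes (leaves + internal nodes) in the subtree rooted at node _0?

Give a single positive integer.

Answer: 11

Derivation:
Newick: (C,K,(U,S,(J,T,H,Y)));
Locate _0: it is the '(' at position 0 (the 1st '(' reading left to right).
Query: subtree rooted at _0
_0: subtree_size = 1 + 10
  C: subtree_size = 1 + 0
  K: subtree_size = 1 + 0
  _1: subtree_size = 1 + 7
    U: subtree_size = 1 + 0
    S: subtree_size = 1 + 0
    _2: subtree_size = 1 + 4
      J: subtree_size = 1 + 0
      T: subtree_size = 1 + 0
      H: subtree_size = 1 + 0
      Y: subtree_size = 1 + 0
Total subtree size of _0: 11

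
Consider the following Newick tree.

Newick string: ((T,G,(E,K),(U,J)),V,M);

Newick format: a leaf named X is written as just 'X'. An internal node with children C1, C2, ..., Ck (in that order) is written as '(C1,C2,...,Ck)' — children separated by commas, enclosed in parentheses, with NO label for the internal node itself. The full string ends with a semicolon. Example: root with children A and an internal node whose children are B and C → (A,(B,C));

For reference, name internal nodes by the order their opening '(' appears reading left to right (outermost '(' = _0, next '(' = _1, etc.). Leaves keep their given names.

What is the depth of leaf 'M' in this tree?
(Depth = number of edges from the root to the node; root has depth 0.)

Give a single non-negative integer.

Answer: 1

Derivation:
Newick: ((T,G,(E,K),(U,J)),V,M);
Naming internals by '(' encounter order: outermost '(' = _0, next = _1, ...
Query node: M
Path from root: _0 -> M
Depth of M: 1 (number of edges from root)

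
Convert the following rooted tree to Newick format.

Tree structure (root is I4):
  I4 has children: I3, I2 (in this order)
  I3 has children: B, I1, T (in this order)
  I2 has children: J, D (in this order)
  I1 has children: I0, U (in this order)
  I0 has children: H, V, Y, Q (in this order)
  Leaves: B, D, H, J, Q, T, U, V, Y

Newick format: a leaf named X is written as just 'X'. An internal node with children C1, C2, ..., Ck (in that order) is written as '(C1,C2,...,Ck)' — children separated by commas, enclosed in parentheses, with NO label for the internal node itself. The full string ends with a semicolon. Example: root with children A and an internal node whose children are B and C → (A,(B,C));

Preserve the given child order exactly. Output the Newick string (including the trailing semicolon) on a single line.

Answer: ((B,((H,V,Y,Q),U),T),(J,D));

Derivation:
internal I4 with children ['I3', 'I2']
  internal I3 with children ['B', 'I1', 'T']
    leaf 'B' → 'B'
    internal I1 with children ['I0', 'U']
      internal I0 with children ['H', 'V', 'Y', 'Q']
        leaf 'H' → 'H'
        leaf 'V' → 'V'
        leaf 'Y' → 'Y'
        leaf 'Q' → 'Q'
      → '(H,V,Y,Q)'
      leaf 'U' → 'U'
    → '((H,V,Y,Q),U)'
    leaf 'T' → 'T'
  → '(B,((H,V,Y,Q),U),T)'
  internal I2 with children ['J', 'D']
    leaf 'J' → 'J'
    leaf 'D' → 'D'
  → '(J,D)'
→ '((B,((H,V,Y,Q),U),T),(J,D))'
Final: ((B,((H,V,Y,Q),U),T),(J,D));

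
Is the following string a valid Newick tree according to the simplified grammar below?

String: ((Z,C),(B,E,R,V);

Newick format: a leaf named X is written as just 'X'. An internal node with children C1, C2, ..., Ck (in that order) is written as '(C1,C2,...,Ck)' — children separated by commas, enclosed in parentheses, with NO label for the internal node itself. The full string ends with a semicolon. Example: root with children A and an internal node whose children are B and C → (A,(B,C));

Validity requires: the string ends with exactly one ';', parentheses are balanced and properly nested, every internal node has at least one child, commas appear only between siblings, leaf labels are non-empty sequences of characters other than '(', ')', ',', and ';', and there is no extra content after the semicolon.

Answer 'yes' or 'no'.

Answer: no

Derivation:
Input: ((Z,C),(B,E,R,V);
Paren balance: 3 '(' vs 2 ')' MISMATCH
Ends with single ';': True
Full parse: FAILS (expected , or ) at pos 16)
Valid: False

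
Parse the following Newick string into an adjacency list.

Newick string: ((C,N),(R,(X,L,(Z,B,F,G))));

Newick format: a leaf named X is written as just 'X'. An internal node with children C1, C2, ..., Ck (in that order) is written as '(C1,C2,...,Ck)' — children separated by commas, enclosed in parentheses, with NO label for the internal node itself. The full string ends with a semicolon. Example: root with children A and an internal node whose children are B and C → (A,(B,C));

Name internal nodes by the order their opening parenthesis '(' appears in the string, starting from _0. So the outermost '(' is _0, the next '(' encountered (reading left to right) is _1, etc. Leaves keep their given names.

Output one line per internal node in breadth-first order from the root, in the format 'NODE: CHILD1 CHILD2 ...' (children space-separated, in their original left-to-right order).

Answer: _0: _1 _2
_1: C N
_2: R _3
_3: X L _4
_4: Z B F G

Derivation:
Input: ((C,N),(R,(X,L,(Z,B,F,G))));
Scanning left-to-right, naming '(' by encounter order:
  pos 0: '(' -> open internal node _0 (depth 1)
  pos 1: '(' -> open internal node _1 (depth 2)
  pos 5: ')' -> close internal node _1 (now at depth 1)
  pos 7: '(' -> open internal node _2 (depth 2)
  pos 10: '(' -> open internal node _3 (depth 3)
  pos 15: '(' -> open internal node _4 (depth 4)
  pos 23: ')' -> close internal node _4 (now at depth 3)
  pos 24: ')' -> close internal node _3 (now at depth 2)
  pos 25: ')' -> close internal node _2 (now at depth 1)
  pos 26: ')' -> close internal node _0 (now at depth 0)
Total internal nodes: 5
BFS adjacency from root:
  _0: _1 _2
  _1: C N
  _2: R _3
  _3: X L _4
  _4: Z B F G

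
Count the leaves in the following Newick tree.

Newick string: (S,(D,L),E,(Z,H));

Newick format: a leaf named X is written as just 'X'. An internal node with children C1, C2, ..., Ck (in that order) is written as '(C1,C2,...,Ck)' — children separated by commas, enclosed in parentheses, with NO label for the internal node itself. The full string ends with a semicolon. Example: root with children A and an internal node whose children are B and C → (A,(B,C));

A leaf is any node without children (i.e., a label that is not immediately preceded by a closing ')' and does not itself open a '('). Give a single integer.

Answer: 6

Derivation:
Newick: (S,(D,L),E,(Z,H));
Scan left-to-right; a leaf is any maximal label run not followed by '(':
  pos 1: leaf 'S' → count = 1
  pos 4: leaf 'D' → count = 2
  pos 6: leaf 'L' → count = 3
  pos 9: leaf 'E' → count = 4
  pos 12: leaf 'Z' → count = 5
  pos 14: leaf 'H' → count = 6
Total leaves: 6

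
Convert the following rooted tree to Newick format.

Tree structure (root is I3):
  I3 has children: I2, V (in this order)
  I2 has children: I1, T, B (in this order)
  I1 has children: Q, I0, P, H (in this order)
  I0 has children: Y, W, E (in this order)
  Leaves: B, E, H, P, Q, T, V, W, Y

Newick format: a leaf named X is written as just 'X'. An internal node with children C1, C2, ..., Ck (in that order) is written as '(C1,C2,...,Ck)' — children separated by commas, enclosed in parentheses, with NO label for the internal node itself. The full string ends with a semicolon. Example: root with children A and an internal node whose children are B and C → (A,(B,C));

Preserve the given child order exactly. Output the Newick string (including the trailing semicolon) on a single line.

internal I3 with children ['I2', 'V']
  internal I2 with children ['I1', 'T', 'B']
    internal I1 with children ['Q', 'I0', 'P', 'H']
      leaf 'Q' → 'Q'
      internal I0 with children ['Y', 'W', 'E']
        leaf 'Y' → 'Y'
        leaf 'W' → 'W'
        leaf 'E' → 'E'
      → '(Y,W,E)'
      leaf 'P' → 'P'
      leaf 'H' → 'H'
    → '(Q,(Y,W,E),P,H)'
    leaf 'T' → 'T'
    leaf 'B' → 'B'
  → '((Q,(Y,W,E),P,H),T,B)'
  leaf 'V' → 'V'
→ '(((Q,(Y,W,E),P,H),T,B),V)'
Final: (((Q,(Y,W,E),P,H),T,B),V);

Answer: (((Q,(Y,W,E),P,H),T,B),V);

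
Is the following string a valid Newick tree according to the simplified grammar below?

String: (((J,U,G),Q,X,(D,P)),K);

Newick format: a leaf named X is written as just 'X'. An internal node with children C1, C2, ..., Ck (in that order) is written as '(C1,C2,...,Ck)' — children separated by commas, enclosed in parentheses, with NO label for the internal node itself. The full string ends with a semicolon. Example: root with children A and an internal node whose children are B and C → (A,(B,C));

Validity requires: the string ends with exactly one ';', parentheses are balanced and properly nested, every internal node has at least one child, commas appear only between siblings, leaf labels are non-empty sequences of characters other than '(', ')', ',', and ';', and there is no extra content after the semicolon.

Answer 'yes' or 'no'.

Answer: yes

Derivation:
Input: (((J,U,G),Q,X,(D,P)),K);
Paren balance: 4 '(' vs 4 ')' OK
Ends with single ';': True
Full parse: OK
Valid: True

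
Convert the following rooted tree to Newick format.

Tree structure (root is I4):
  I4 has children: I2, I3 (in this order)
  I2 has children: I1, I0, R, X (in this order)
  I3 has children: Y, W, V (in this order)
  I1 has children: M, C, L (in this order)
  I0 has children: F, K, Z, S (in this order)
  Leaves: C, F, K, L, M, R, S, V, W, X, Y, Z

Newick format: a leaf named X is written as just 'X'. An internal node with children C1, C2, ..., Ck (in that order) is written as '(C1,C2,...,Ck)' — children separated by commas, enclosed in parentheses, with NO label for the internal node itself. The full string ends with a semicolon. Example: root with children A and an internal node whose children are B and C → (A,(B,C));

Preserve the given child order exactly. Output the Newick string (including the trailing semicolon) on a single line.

internal I4 with children ['I2', 'I3']
  internal I2 with children ['I1', 'I0', 'R', 'X']
    internal I1 with children ['M', 'C', 'L']
      leaf 'M' → 'M'
      leaf 'C' → 'C'
      leaf 'L' → 'L'
    → '(M,C,L)'
    internal I0 with children ['F', 'K', 'Z', 'S']
      leaf 'F' → 'F'
      leaf 'K' → 'K'
      leaf 'Z' → 'Z'
      leaf 'S' → 'S'
    → '(F,K,Z,S)'
    leaf 'R' → 'R'
    leaf 'X' → 'X'
  → '((M,C,L),(F,K,Z,S),R,X)'
  internal I3 with children ['Y', 'W', 'V']
    leaf 'Y' → 'Y'
    leaf 'W' → 'W'
    leaf 'V' → 'V'
  → '(Y,W,V)'
→ '(((M,C,L),(F,K,Z,S),R,X),(Y,W,V))'
Final: (((M,C,L),(F,K,Z,S),R,X),(Y,W,V));

Answer: (((M,C,L),(F,K,Z,S),R,X),(Y,W,V));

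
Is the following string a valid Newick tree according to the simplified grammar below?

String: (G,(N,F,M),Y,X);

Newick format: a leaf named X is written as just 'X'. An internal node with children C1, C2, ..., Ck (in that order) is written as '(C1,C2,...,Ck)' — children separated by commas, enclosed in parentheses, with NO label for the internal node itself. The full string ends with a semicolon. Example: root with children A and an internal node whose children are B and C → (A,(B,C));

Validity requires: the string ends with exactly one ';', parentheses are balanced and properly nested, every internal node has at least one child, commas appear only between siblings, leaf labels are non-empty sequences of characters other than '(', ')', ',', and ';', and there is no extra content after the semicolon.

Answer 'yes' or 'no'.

Input: (G,(N,F,M),Y,X);
Paren balance: 2 '(' vs 2 ')' OK
Ends with single ';': True
Full parse: OK
Valid: True

Answer: yes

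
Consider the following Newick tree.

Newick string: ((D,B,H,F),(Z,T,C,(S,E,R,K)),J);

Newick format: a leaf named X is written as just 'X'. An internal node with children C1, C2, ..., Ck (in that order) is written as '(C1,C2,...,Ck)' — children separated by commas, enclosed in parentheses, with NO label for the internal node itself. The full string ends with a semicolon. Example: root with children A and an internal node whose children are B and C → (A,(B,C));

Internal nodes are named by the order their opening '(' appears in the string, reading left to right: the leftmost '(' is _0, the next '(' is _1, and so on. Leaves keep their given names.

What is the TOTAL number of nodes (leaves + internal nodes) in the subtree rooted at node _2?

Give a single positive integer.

Answer: 9

Derivation:
Newick: ((D,B,H,F),(Z,T,C,(S,E,R,K)),J);
Locate _2: it is the '(' at position 11 (the 3rd '(' reading left to right).
Query: subtree rooted at _2
_2: subtree_size = 1 + 8
  Z: subtree_size = 1 + 0
  T: subtree_size = 1 + 0
  C: subtree_size = 1 + 0
  _3: subtree_size = 1 + 4
    S: subtree_size = 1 + 0
    E: subtree_size = 1 + 0
    R: subtree_size = 1 + 0
    K: subtree_size = 1 + 0
Total subtree size of _2: 9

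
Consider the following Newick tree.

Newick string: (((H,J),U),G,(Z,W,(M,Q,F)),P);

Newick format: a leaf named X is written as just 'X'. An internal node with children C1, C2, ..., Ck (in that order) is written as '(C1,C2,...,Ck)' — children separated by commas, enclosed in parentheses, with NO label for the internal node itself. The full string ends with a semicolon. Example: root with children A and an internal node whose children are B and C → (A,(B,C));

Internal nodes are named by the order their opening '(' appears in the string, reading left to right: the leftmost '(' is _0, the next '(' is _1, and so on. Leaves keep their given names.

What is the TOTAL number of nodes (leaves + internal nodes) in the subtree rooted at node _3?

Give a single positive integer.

Newick: (((H,J),U),G,(Z,W,(M,Q,F)),P);
Locate _3: it is the '(' at position 13 (the 4th '(' reading left to right).
Query: subtree rooted at _3
_3: subtree_size = 1 + 6
  Z: subtree_size = 1 + 0
  W: subtree_size = 1 + 0
  _4: subtree_size = 1 + 3
    M: subtree_size = 1 + 0
    Q: subtree_size = 1 + 0
    F: subtree_size = 1 + 0
Total subtree size of _3: 7

Answer: 7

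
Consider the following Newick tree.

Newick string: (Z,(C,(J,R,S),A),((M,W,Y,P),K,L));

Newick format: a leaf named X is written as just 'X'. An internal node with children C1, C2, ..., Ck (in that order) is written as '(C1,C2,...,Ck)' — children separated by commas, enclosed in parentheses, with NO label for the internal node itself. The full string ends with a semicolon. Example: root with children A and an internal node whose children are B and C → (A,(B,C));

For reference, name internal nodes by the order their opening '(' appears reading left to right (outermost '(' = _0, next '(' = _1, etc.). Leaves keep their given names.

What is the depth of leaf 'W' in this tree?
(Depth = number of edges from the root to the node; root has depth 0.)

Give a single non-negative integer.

Answer: 3

Derivation:
Newick: (Z,(C,(J,R,S),A),((M,W,Y,P),K,L));
Naming internals by '(' encounter order: outermost '(' = _0, next = _1, ...
Query node: W
Path from root: _0 -> _3 -> _4 -> W
Depth of W: 3 (number of edges from root)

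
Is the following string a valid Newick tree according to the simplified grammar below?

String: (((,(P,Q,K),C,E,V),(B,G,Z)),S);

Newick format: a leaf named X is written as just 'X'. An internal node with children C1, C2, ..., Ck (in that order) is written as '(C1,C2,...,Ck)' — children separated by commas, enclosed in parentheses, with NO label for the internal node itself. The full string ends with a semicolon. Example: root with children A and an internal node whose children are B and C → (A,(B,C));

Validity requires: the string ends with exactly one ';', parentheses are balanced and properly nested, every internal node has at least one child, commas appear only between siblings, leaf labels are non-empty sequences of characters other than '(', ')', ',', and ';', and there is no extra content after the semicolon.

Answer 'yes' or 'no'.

Answer: no

Derivation:
Input: (((,(P,Q,K),C,E,V),(B,G,Z)),S);
Paren balance: 5 '(' vs 5 ')' OK
Ends with single ';': True
Full parse: FAILS (empty leaf label at pos 3)
Valid: False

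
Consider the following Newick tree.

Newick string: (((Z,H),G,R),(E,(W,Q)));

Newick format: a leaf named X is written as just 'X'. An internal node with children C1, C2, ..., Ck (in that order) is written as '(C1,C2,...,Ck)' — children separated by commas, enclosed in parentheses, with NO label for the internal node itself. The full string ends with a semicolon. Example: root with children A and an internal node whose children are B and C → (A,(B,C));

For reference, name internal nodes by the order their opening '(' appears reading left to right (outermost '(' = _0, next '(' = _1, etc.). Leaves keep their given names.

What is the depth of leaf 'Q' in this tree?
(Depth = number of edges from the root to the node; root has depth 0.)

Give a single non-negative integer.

Answer: 3

Derivation:
Newick: (((Z,H),G,R),(E,(W,Q)));
Naming internals by '(' encounter order: outermost '(' = _0, next = _1, ...
Query node: Q
Path from root: _0 -> _3 -> _4 -> Q
Depth of Q: 3 (number of edges from root)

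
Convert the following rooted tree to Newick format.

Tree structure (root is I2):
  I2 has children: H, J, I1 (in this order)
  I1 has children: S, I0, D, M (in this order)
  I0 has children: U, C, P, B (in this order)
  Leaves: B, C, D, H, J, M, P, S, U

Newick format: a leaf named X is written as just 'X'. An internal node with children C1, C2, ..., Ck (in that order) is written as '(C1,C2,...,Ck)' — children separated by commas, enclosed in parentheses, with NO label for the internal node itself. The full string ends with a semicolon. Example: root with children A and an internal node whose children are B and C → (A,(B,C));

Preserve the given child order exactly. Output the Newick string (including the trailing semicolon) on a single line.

internal I2 with children ['H', 'J', 'I1']
  leaf 'H' → 'H'
  leaf 'J' → 'J'
  internal I1 with children ['S', 'I0', 'D', 'M']
    leaf 'S' → 'S'
    internal I0 with children ['U', 'C', 'P', 'B']
      leaf 'U' → 'U'
      leaf 'C' → 'C'
      leaf 'P' → 'P'
      leaf 'B' → 'B'
    → '(U,C,P,B)'
    leaf 'D' → 'D'
    leaf 'M' → 'M'
  → '(S,(U,C,P,B),D,M)'
→ '(H,J,(S,(U,C,P,B),D,M))'
Final: (H,J,(S,(U,C,P,B),D,M));

Answer: (H,J,(S,(U,C,P,B),D,M));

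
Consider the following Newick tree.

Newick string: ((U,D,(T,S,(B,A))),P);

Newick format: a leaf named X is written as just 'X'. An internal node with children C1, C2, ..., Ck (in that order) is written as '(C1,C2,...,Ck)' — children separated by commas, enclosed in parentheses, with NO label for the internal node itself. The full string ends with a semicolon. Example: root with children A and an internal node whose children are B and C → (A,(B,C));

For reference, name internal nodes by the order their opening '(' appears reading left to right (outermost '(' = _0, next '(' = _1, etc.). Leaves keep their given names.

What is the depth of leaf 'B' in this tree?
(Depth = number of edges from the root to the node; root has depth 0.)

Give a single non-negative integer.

Answer: 4

Derivation:
Newick: ((U,D,(T,S,(B,A))),P);
Naming internals by '(' encounter order: outermost '(' = _0, next = _1, ...
Query node: B
Path from root: _0 -> _1 -> _2 -> _3 -> B
Depth of B: 4 (number of edges from root)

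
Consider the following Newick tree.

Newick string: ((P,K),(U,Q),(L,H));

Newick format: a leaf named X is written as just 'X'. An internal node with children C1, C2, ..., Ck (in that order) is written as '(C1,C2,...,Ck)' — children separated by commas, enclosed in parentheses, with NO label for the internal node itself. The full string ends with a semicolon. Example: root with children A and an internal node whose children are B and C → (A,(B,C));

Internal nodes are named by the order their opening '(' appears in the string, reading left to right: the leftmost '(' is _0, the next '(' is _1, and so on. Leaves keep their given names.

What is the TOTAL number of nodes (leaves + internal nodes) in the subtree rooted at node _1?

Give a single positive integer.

Answer: 3

Derivation:
Newick: ((P,K),(U,Q),(L,H));
Locate _1: it is the '(' at position 1 (the 2nd '(' reading left to right).
Query: subtree rooted at _1
_1: subtree_size = 1 + 2
  P: subtree_size = 1 + 0
  K: subtree_size = 1 + 0
Total subtree size of _1: 3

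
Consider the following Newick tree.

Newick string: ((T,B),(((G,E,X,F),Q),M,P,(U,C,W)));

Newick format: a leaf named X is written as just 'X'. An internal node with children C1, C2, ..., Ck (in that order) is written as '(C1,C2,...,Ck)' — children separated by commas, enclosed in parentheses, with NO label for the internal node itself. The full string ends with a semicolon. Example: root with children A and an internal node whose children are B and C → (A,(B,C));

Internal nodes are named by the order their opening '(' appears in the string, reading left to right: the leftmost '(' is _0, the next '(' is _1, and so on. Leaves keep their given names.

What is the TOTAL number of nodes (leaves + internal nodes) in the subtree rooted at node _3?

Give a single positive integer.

Answer: 7

Derivation:
Newick: ((T,B),(((G,E,X,F),Q),M,P,(U,C,W)));
Locate _3: it is the '(' at position 8 (the 4th '(' reading left to right).
Query: subtree rooted at _3
_3: subtree_size = 1 + 6
  _4: subtree_size = 1 + 4
    G: subtree_size = 1 + 0
    E: subtree_size = 1 + 0
    X: subtree_size = 1 + 0
    F: subtree_size = 1 + 0
  Q: subtree_size = 1 + 0
Total subtree size of _3: 7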